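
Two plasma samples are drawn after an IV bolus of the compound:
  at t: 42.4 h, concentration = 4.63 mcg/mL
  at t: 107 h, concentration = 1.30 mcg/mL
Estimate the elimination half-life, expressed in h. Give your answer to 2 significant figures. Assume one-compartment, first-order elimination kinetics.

k = ln(C₁/C₂) / (t₂ − t₁) = ln(4.63/1.30) / (107 − 42.4)
  = 1.270 / 64.60 = 0.01966 h⁻¹
t½ = ln2 / k = 0.693147 / 0.01966 = 35.26 h

35 h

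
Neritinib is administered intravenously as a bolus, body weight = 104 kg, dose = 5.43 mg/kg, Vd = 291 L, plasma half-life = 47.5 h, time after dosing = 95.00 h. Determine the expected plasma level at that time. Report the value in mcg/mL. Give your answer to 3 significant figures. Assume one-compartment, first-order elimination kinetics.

Total dose = 5.43 × 104 = 564.7 mg
C₀ = Dose / Vd = 564.7 / 291 = 1.941 mg/L
k = ln2 / t½ = 0.693147 / 47.5 = 0.01459 h⁻¹
t / t½ = 95.00 / 47.5 = 2 half-lives
C = C₀ × (1/2)^2 = 1.941 × 0.2500 = 0.4853 mg/L
(0.4853 mg/L = 0.4853 mcg/mL)

0.485 mcg/mL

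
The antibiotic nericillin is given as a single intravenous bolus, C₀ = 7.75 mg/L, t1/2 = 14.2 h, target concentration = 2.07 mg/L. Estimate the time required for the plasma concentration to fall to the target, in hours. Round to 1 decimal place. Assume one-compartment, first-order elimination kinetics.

27.0 h

k = ln2 / t½ = 0.693147 / 14.2 = 0.04881 h⁻¹
t = ln(C₀ / C) / k = ln(7.750 / 2.07) / 0.04881
  = ln(3.744) / 0.04881 = 1.320 / 0.04881 = 27.04 h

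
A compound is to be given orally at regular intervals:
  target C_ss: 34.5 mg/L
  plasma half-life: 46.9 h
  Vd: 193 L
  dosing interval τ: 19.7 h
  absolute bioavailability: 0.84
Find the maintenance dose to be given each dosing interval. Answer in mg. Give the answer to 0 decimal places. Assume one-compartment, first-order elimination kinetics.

k = ln2 / t½ = 0.693147 / 46.9 = 0.01478 h⁻¹
CL = k × Vd = 0.01478 × 193 = 2.853 L/h
At steady state, F × (Dose/τ) = Css × CL.
Dose = Css × CL × τ / F = 34.5 × 2.853 × 19.7 / 0.84 = 2308 mg

2308 mg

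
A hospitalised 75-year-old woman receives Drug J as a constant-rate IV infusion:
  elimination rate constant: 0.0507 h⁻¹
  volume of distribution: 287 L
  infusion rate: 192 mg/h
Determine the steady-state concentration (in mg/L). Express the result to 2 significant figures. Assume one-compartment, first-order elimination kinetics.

CL = k × Vd = 0.05070 × 287 = 14.55 L/h
At steady state Css = R₀ / CL = 192 / 14.55 = 13.20 mg/L

13 mg/L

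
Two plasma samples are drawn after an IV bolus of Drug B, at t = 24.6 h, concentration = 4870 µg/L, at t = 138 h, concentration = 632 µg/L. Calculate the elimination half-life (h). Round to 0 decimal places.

k = ln(C₁/C₂) / (t₂ − t₁) = ln(4870/632) / (138 − 24.6)
  = 2.042 / 113.4 = 0.01801 h⁻¹
t½ = ln2 / k = 0.693147 / 0.01801 = 38.49 h

38 h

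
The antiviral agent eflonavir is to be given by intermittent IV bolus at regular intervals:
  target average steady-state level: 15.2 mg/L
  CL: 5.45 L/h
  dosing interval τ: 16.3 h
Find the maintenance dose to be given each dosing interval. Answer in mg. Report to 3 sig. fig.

1350 mg

At steady state, Dose/τ = Css × CL.
Dose = Css × CL × τ = 15.2 × 5.450 × 16.3 = 1350 mg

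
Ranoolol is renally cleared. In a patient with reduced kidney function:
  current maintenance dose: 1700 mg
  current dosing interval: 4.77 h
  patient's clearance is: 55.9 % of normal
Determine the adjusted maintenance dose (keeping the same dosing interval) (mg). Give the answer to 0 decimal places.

950 mg

To keep the same average steady-state level, dosing rate must scale with clearance.
CL ratio = 55.9 / 100 = 0.5590
New dose (same interval) = 1700 × 0.5590 = 950.3 mg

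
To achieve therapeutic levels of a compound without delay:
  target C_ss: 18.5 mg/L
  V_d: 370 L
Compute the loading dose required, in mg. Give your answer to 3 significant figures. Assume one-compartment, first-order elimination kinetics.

LD = Css × Vd = 18.5 × 370 = 6845 mg

6850 mg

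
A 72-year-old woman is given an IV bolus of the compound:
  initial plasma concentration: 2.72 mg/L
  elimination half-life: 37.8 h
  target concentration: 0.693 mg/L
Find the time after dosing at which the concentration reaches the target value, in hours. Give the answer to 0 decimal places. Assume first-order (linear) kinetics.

75 h

k = ln2 / t½ = 0.693147 / 37.8 = 0.01834 h⁻¹
t = ln(C₀ / C) / k = ln(2.720 / 0.693) / 0.01834
  = ln(3.925) / 0.01834 = 1.367 / 0.01834 = 74.54 h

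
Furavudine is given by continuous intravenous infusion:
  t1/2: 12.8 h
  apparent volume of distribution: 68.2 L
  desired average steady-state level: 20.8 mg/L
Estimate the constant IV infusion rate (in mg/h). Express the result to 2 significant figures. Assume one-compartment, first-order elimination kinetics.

77 mg/h

k = ln2 / t½ = 0.693147 / 12.8 = 0.05415 h⁻¹
CL = k × Vd = 0.05415 × 68.2 = 3.693 L/h
At steady state, infusion rate R₀ = Css × CL = 20.8 × 3.693 = 76.81 mg/h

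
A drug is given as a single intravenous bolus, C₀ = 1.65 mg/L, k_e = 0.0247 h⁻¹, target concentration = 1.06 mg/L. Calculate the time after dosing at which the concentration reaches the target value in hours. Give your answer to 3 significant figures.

t = ln(C₀ / C) / k = ln(1.650 / 1.06) / 0.02470
  = ln(1.557) / 0.02470 = 0.4428 / 0.02470 = 17.93 h

17.9 h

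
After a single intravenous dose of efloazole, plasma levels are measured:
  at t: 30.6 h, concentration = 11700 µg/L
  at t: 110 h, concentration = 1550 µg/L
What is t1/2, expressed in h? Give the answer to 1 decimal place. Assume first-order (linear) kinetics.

27.2 h

k = ln(C₁/C₂) / (t₂ − t₁) = ln(11700/1550) / (110 − 30.6)
  = 2.021 / 79.40 = 0.02545 h⁻¹
t½ = ln2 / k = 0.693147 / 0.02545 = 27.24 h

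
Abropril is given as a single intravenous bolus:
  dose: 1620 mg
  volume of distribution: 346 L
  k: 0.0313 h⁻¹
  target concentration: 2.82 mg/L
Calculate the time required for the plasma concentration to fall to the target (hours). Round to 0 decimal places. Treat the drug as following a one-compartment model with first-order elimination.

C₀ = Dose / Vd = 1620 / 346 = 4.682 mg/L
t = ln(C₀ / C) / k = ln(4.682 / 2.82) / 0.03130
  = ln(1.660) / 0.03130 = 0.5068 / 0.03130 = 16.19 h

16 h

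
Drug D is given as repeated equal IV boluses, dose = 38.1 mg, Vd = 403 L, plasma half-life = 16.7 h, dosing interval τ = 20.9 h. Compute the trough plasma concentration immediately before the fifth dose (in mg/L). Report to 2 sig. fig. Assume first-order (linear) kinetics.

0.066 mg/L

C₀ per dose = Dose / Vd = 38.1 / 403 = 0.09454 mg/L
k = ln2 / t½ = 0.693147 / 16.7 = 0.04151 h⁻¹
Fraction remaining after one interval: r = e^(−kτ) = e^(−0.04151 × 20.9) = 0.4200
Before dose 5, 4 doses have been given (aged 1τ, 2τ, 3τ, 4τ).
C_trough = C₀ × (r + r² + … + r^4) = C₀ × r(1−r^4)/(1−r)
        = 0.09454 × 0.4200 × (1 − 0.03112) / (1 − 0.4200) = 0.06633 mg/L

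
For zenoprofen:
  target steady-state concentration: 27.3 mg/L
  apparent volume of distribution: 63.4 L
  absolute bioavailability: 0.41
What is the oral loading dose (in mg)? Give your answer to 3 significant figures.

4220 mg

LD = Css × Vd / F = 27.3 × 63.4 / 0.41 = 4222 mg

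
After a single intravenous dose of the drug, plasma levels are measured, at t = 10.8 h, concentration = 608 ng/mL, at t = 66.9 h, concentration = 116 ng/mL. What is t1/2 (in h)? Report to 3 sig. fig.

23.5 h

k = ln(C₁/C₂) / (t₂ − t₁) = ln(608/116) / (66.9 − 10.8)
  = 1.657 / 56.10 = 0.02954 h⁻¹
t½ = ln2 / k = 0.693147 / 0.02954 = 23.46 h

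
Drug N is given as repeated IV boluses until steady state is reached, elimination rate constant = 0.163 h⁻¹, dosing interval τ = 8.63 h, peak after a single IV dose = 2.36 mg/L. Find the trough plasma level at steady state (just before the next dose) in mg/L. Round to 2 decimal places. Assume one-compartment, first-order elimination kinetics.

0.77 mg/L

e^(−kτ) = e^(−0.1630 × 8.63) = 0.2450
Accumulation ratio R = 1 / (1 − e^(−kτ)) = 1 / (1 − 0.2450) = 1.325
Steady-state trough = C₀ × R × e^(−kτ) = 2.36 × 1.325 × 0.2450 = 0.7661 mg/L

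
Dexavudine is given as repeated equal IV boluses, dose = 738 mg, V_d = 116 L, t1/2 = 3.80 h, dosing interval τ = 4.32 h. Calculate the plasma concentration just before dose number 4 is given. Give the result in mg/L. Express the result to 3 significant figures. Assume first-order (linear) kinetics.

C₀ per dose = Dose / Vd = 738 / 116 = 6.362 mg/L
k = ln2 / t½ = 0.693147 / 3.80 = 0.1824 h⁻¹
Fraction remaining after one interval: r = e^(−kτ) = e^(−0.1824 × 4.32) = 0.4548
Before dose 4, 3 doses have been given (aged 1τ, 2τ, 3τ).
C_trough = C₀ × (r + r² + … + r^3) = C₀ × r(1−r^3)/(1−r)
        = 6.362 × 0.4548 × (1 − 0.09407) / (1 − 0.4548) = 4.808 mg/L

4.81 mg/L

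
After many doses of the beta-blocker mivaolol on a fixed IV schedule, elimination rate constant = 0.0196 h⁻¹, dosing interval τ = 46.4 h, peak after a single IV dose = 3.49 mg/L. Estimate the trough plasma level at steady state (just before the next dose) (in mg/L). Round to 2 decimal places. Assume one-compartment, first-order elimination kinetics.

2.35 mg/L

e^(−kτ) = e^(−0.01960 × 46.4) = 0.4027
Accumulation ratio R = 1 / (1 − e^(−kτ)) = 1 / (1 − 0.4027) = 1.674
Steady-state trough = C₀ × R × e^(−kτ) = 3.49 × 1.674 × 0.4027 = 2.353 mg/L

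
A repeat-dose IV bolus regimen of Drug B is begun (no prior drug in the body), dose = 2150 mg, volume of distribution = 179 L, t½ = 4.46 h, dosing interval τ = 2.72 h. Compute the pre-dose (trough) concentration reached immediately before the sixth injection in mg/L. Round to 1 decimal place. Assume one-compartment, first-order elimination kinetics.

C₀ per dose = Dose / Vd = 2150 / 179 = 12.01 mg/L
k = ln2 / t½ = 0.693147 / 4.46 = 0.1554 h⁻¹
Fraction remaining after one interval: r = e^(−kτ) = e^(−0.1554 × 2.72) = 0.6553
Before dose 6, 5 doses have been given (aged 1τ, 2τ, 3τ, 4τ, 5τ).
C_trough = C₀ × (r + r² + … + r^5) = C₀ × r(1−r^5)/(1−r)
        = 12.01 × 0.6553 × (1 − 0.1208) / (1 − 0.6553) = 20.07 mg/L

20.1 mg/L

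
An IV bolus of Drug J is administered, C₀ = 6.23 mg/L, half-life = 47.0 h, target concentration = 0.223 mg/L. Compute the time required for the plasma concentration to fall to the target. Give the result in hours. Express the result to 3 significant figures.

k = ln2 / t½ = 0.693147 / 47.0 = 0.01475 h⁻¹
t = ln(C₀ / C) / k = ln(6.230 / 0.223) / 0.01475
  = ln(27.94) / 0.01475 = 3.330 / 0.01475 = 225.8 h

226 h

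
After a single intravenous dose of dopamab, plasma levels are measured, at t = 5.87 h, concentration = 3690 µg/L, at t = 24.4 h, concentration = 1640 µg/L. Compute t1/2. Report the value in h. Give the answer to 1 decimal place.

15.8 h

k = ln(C₁/C₂) / (t₂ − t₁) = ln(3690/1640) / (24.4 − 5.87)
  = 0.8109 / 18.53 = 0.04376 h⁻¹
t½ = ln2 / k = 0.693147 / 0.04376 = 15.84 h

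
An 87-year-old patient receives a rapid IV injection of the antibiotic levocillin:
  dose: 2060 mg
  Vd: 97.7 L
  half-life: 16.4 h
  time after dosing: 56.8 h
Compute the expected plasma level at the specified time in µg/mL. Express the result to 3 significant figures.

C₀ = Dose / Vd = 2060 / 97.7 = 21.08 mg/L
k = ln2 / t½ = 0.693147 / 16.4 = 0.04227 h⁻¹
C = C₀ · e^(−k·t) = 21.08 × e^(−0.04227 × 56.8)
  = 21.08 × 0.09063 = 1.910 mg/L
(1.910 mg/L = 1.910 µg/mL)

1.91 µg/mL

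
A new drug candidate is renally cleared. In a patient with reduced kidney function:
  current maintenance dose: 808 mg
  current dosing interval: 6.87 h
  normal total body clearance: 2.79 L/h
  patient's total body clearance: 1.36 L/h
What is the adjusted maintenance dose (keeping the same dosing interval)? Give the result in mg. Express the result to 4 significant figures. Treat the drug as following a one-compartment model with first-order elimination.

To keep the same average steady-state level, dosing rate must scale with clearance.
CL ratio = 1.36 / 2.79 = 0.4875
New dose (same interval) = 808 × 0.4875 = 393.9 mg

393.9 mg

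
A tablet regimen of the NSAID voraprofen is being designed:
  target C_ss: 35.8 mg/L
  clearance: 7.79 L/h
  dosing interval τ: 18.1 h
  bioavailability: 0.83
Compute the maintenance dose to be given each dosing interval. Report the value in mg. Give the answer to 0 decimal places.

At steady state, F × (Dose/τ) = Css × CL.
Dose = Css × CL × τ / F = 35.8 × 7.790 × 18.1 / 0.83 = 6082 mg

6082 mg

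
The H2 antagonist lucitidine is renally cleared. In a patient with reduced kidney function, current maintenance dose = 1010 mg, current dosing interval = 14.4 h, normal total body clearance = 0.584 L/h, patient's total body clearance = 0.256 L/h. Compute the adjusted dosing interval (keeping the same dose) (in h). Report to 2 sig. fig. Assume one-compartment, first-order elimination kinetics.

To keep the same average steady-state level, dosing rate must scale with clearance.
CL ratio = 0.256 / 0.584 = 0.4384
New interval (same dose) = 14.4 / 0.4384 = 32.85 h

33 h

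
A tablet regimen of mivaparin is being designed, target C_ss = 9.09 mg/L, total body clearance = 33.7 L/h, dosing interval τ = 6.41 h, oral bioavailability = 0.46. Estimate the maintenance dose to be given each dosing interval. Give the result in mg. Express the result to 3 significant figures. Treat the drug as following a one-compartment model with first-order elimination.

At steady state, F × (Dose/τ) = Css × CL.
Dose = Css × CL × τ / F = 9.09 × 33.70 × 6.41 / 0.46 = 4269 mg

4270 mg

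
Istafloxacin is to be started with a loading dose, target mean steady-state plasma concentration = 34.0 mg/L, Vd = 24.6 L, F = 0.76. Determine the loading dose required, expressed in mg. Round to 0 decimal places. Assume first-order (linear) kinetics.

LD = Css × Vd / F = 34.0 × 24.6 / 0.76 = 1101 mg

1101 mg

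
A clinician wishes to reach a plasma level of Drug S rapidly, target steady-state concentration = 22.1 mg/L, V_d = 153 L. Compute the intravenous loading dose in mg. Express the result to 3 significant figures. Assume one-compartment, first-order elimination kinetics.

3380 mg

LD = Css × Vd = 22.1 × 153 = 3381 mg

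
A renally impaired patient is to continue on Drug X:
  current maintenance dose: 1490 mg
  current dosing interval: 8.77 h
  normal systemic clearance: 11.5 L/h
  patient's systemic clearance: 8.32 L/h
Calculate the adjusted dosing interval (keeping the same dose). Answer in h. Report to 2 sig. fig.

12 h

To keep the same average steady-state level, dosing rate must scale with clearance.
CL ratio = 8.32 / 11.5 = 0.7235
New interval (same dose) = 8.77 / 0.7235 = 12.12 h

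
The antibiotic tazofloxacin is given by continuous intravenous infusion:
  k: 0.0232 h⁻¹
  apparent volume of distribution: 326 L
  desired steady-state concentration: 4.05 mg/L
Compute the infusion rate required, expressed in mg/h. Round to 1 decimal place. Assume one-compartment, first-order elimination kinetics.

30.6 mg/h

CL = k × Vd = 0.02320 × 326 = 7.563 L/h
At steady state, infusion rate R₀ = Css × CL = 4.05 × 7.563 = 30.63 mg/h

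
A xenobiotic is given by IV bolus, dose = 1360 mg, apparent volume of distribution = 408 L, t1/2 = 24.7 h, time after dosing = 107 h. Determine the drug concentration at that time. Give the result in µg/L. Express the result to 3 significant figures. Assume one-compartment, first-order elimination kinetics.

166 µg/L

C₀ = Dose / Vd = 1360 / 408 = 3.333 mg/L
k = ln2 / t½ = 0.693147 / 24.7 = 0.02806 h⁻¹
C = C₀ · e^(−k·t) = 3.333 × e^(−0.02806 × 107)
  = 3.333 × 0.04967 = 0.1656 mg/L
Convert: 0.1656 mg/L × 1000 = 165.6 µg/L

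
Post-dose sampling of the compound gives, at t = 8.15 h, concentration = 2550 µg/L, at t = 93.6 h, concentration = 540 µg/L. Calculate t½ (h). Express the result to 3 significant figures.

38.2 h

k = ln(C₁/C₂) / (t₂ − t₁) = ln(2550/540) / (93.6 − 8.15)
  = 1.552 / 85.45 = 0.01816 h⁻¹
t½ = ln2 / k = 0.693147 / 0.01816 = 38.17 h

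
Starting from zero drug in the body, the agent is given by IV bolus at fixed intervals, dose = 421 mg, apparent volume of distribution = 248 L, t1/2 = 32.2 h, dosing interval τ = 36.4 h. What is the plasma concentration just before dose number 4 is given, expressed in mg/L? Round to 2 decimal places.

1.29 mg/L

C₀ per dose = Dose / Vd = 421 / 248 = 1.698 mg/L
k = ln2 / t½ = 0.693147 / 32.2 = 0.02153 h⁻¹
Fraction remaining after one interval: r = e^(−kτ) = e^(−0.02153 × 36.4) = 0.4567
Before dose 4, 3 doses have been given (aged 1τ, 2τ, 3τ).
C_trough = C₀ × (r + r² + … + r^3) = C₀ × r(1−r^3)/(1−r)
        = 1.698 × 0.4567 × (1 − 0.09526) / (1 − 0.4567) = 1.291 mg/L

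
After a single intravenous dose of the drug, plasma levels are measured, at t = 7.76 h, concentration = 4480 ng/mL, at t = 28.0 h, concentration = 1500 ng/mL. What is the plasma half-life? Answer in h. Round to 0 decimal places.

k = ln(C₁/C₂) / (t₂ − t₁) = ln(4480/1500) / (28.0 − 7.76)
  = 1.094 / 20.24 = 0.05405 h⁻¹
t½ = ln2 / k = 0.693147 / 0.05405 = 12.82 h

13 h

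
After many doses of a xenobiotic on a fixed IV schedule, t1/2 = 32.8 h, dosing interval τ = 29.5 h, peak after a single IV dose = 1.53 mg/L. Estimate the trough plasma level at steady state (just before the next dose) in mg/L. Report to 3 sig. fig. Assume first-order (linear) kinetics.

k = ln2 / t½ = 0.693147 / 32.8 = 0.02113 h⁻¹
e^(−kτ) = e^(−0.02113 × 29.5) = 0.5362
Accumulation ratio R = 1 / (1 − e^(−kτ)) = 1 / (1 − 0.5362) = 2.156
Steady-state trough = C₀ × R × e^(−kτ) = 1.53 × 2.156 × 0.5362 = 1.769 mg/L

1.77 mg/L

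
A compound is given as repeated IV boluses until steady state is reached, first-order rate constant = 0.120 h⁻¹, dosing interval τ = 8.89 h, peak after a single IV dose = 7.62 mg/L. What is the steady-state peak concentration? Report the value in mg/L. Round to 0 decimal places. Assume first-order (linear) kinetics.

e^(−kτ) = e^(−0.1200 × 8.89) = 0.3441
Accumulation ratio R = 1 / (1 − e^(−kτ)) = 1 / (1 − 0.3441) = 1.525
Steady-state peak = C₀ × R = 7.62 × 1.525 = 11.62 mg/L

12 mg/L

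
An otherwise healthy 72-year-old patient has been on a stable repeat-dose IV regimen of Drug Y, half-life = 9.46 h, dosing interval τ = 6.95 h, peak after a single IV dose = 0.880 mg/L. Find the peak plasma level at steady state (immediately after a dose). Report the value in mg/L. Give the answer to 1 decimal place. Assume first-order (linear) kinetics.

2.2 mg/L

k = ln2 / t½ = 0.693147 / 9.46 = 0.07327 h⁻¹
e^(−kτ) = e^(−0.07327 × 6.95) = 0.6010
Accumulation ratio R = 1 / (1 − e^(−kτ)) = 1 / (1 − 0.6010) = 2.506
Steady-state peak = C₀ × R = 0.880 × 2.506 = 2.205 mg/L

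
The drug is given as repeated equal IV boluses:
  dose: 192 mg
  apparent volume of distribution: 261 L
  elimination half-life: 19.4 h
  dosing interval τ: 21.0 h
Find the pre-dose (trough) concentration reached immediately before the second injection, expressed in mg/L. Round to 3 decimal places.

C₀ per dose = Dose / Vd = 192 / 261 = 0.7356 mg/L
k = ln2 / t½ = 0.693147 / 19.4 = 0.03573 h⁻¹
Fraction remaining after one interval: r = e^(−kτ) = e^(−0.03573 × 21.0) = 0.4722
Before dose 2, 1 dose has been given (aged 1τ).
C_trough = C₀ × r = 0.7356 × 0.4722 = 0.3474 mg/L

0.347 mg/L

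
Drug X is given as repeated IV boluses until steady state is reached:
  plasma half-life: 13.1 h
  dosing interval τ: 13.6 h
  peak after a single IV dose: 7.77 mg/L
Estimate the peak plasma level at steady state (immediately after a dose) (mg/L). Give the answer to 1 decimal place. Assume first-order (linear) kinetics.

k = ln2 / t½ = 0.693147 / 13.1 = 0.05291 h⁻¹
e^(−kτ) = e^(−0.05291 × 13.6) = 0.4870
Accumulation ratio R = 1 / (1 − e^(−kτ)) = 1 / (1 − 0.4870) = 1.949
Steady-state peak = C₀ × R = 7.77 × 1.949 = 15.14 mg/L

15.1 mg/L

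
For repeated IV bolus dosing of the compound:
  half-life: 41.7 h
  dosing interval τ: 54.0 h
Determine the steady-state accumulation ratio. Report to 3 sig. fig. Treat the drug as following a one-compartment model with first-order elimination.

k = ln2 / t½ = 0.693147 / 41.7 = 0.01662 h⁻¹
e^(−kτ) = e^(−0.01662 × 54.0) = 0.4076
Accumulation ratio R = 1 / (1 − e^(−kτ)) = 1 / (1 − 0.4076) = 1.688

1.69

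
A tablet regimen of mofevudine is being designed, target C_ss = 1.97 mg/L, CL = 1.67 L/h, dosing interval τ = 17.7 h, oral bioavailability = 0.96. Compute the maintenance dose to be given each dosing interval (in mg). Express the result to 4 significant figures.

At steady state, F × (Dose/τ) = Css × CL.
Dose = Css × CL × τ / F = 1.97 × 1.670 × 17.7 / 0.96 = 60.66 mg

60.66 mg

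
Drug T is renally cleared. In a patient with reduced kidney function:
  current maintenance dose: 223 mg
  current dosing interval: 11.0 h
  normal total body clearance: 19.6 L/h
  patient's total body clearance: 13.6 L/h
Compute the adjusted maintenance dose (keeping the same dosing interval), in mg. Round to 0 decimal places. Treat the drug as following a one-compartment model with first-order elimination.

To keep the same average steady-state level, dosing rate must scale with clearance.
CL ratio = 13.6 / 19.6 = 0.6939
New dose (same interval) = 223 × 0.6939 = 154.7 mg

155 mg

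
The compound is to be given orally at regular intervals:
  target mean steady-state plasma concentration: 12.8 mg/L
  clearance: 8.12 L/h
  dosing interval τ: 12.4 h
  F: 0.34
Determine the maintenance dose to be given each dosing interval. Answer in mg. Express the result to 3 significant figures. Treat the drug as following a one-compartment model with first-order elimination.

3790 mg

At steady state, F × (Dose/τ) = Css × CL.
Dose = Css × CL × τ / F = 12.8 × 8.120 × 12.4 / 0.34 = 3791 mg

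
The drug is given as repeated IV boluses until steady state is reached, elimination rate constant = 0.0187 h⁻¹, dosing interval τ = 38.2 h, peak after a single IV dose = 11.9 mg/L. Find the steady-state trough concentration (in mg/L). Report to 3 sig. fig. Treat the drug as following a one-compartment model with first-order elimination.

11.4 mg/L

e^(−kτ) = e^(−0.01870 × 38.2) = 0.4895
Accumulation ratio R = 1 / (1 − e^(−kτ)) = 1 / (1 − 0.4895) = 1.959
Steady-state trough = C₀ × R × e^(−kτ) = 11.9 × 1.959 × 0.4895 = 11.41 mg/L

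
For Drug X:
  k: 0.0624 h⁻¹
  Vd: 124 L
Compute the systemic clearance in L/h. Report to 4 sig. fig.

7.738 L/h

CL = k × Vd = 0.0624 × 124 = 7.738 L/h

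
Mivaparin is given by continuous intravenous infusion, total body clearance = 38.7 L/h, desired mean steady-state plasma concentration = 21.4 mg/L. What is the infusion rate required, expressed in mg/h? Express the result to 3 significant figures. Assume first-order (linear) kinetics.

828 mg/h

At steady state, infusion rate R₀ = Css × CL = 21.4 × 38.70 = 828.2 mg/h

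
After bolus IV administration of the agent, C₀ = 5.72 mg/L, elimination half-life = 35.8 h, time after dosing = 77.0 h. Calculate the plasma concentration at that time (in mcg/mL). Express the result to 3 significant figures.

1.29 mcg/mL

k = ln2 / t½ = 0.693147 / 35.8 = 0.01936 h⁻¹
C = C₀ · e^(−k·t) = 5.720 × e^(−0.01936 × 77.0)
  = 5.720 × 0.2252 = 1.288 mg/L
(1.288 mg/L = 1.288 mcg/mL)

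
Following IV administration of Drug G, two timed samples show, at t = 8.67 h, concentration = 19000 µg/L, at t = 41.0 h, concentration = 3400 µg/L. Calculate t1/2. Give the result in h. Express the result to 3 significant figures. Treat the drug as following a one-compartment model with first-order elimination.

k = ln(C₁/C₂) / (t₂ − t₁) = ln(19000/3400) / (41.0 − 8.67)
  = 1.721 / 32.33 = 0.05323 h⁻¹
t½ = ln2 / k = 0.693147 / 0.05323 = 13.02 h

13.0 h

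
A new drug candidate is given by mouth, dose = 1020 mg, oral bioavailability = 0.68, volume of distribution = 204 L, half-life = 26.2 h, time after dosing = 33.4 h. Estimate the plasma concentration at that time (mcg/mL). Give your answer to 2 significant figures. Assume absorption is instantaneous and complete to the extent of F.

1.4 mcg/mL

Amount reaching circulation = F × Dose = 0.68 × 1020 = 693.6 mg
C₀ = F·Dose / Vd = 693.6 / 204 = 3.400 mg/L
k = ln2 / t½ = 0.693147 / 26.2 = 0.02646 h⁻¹
C = C₀ · e^(−k·t) = 3.400 × e^(−0.02646 × 33.4)
  = 3.400 × 0.4132 = 1.405 mg/L
(1.405 mg/L = 1.405 mcg/mL)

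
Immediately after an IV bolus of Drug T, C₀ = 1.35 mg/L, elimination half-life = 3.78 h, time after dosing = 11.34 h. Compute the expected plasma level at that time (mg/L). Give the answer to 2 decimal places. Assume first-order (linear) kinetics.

k = ln2 / t½ = 0.693147 / 3.78 = 0.1834 h⁻¹
t / t½ = 11.34 / 3.78 = 3 half-lives
C = C₀ × (1/2)^3 = 1.350 × 0.1250 = 0.1688 mg/L

0.17 mg/L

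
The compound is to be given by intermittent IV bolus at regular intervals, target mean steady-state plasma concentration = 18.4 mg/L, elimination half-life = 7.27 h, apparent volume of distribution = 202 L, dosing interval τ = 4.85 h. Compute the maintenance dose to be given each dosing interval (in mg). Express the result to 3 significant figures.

1720 mg

k = ln2 / t½ = 0.693147 / 7.27 = 0.09534 h⁻¹
CL = k × Vd = 0.09534 × 202 = 19.26 L/h
At steady state, Dose/τ = Css × CL.
Dose = Css × CL × τ = 18.4 × 19.26 × 4.85 = 1719 mg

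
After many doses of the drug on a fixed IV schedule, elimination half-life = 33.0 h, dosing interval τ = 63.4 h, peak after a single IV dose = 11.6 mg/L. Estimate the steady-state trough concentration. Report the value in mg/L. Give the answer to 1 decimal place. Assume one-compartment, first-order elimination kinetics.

4.2 mg/L

k = ln2 / t½ = 0.693147 / 33.0 = 0.02100 h⁻¹
e^(−kτ) = e^(−0.02100 × 63.4) = 0.2641
Accumulation ratio R = 1 / (1 − e^(−kτ)) = 1 / (1 − 0.2641) = 1.359
Steady-state trough = C₀ × R × e^(−kτ) = 11.6 × 1.359 × 0.2641 = 4.163 mg/L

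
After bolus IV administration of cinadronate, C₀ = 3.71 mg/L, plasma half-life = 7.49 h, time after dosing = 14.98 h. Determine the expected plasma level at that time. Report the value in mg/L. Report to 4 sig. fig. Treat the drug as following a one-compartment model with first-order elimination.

0.9275 mg/L

k = ln2 / t½ = 0.693147 / 7.49 = 0.09254 h⁻¹
t / t½ = 14.98 / 7.49 = 2 half-lives
C = C₀ × (1/2)^2 = 3.710 × 0.2500 = 0.9275 mg/L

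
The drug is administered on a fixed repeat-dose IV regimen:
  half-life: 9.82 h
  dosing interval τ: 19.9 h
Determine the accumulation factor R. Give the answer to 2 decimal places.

1.33

k = ln2 / t½ = 0.693147 / 9.82 = 0.07059 h⁻¹
e^(−kτ) = e^(−0.07059 × 19.9) = 0.2454
Accumulation ratio R = 1 / (1 − e^(−kτ)) = 1 / (1 − 0.2454) = 1.325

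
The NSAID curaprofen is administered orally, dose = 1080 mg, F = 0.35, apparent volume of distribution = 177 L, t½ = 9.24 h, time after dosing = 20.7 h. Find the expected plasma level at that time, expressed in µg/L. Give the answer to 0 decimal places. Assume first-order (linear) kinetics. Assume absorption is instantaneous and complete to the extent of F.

452 µg/L

Amount reaching circulation = F × Dose = 0.35 × 1080 = 378.0 mg
C₀ = F·Dose / Vd = 378.0 / 177 = 2.136 mg/L
k = ln2 / t½ = 0.693147 / 9.24 = 0.07502 h⁻¹
C = C₀ · e^(−k·t) = 2.136 × e^(−0.07502 × 20.7)
  = 2.136 × 0.2116 = 0.4520 mg/L
Convert: 0.4520 mg/L × 1000 = 452.0 µg/L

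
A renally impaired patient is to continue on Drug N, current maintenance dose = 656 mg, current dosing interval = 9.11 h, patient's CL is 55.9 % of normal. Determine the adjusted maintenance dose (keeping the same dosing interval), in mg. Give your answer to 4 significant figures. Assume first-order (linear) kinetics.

366.7 mg

To keep the same average steady-state level, dosing rate must scale with clearance.
CL ratio = 55.9 / 100 = 0.5590
New dose (same interval) = 656 × 0.5590 = 366.7 mg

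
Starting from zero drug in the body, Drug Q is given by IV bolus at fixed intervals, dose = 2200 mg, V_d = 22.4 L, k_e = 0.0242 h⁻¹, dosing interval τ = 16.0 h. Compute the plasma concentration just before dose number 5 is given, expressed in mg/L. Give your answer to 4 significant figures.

163.6 mg/L

C₀ per dose = Dose / Vd = 2200 / 22.4 = 98.21 mg/L
Fraction remaining after one interval: r = e^(−kτ) = e^(−0.02420 × 16.0) = 0.6790
Before dose 5, 4 doses have been given (aged 1τ, 2τ, 3τ, 4τ).
C_trough = C₀ × (r + r² + … + r^4) = C₀ × r(1−r^4)/(1−r)
        = 98.21 × 0.6790 × (1 − 0.2126) / (1 − 0.6790) = 163.6 mg/L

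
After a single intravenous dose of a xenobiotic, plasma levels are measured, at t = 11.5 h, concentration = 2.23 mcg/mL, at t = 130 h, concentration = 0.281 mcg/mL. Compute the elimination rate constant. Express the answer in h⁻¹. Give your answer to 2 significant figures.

k = ln(C₁/C₂) / (t₂ − t₁) = ln(2.23/0.281) / (130 − 11.5)
  = 2.071 / 118.5 = 0.01748 h⁻¹

0.017 h⁻¹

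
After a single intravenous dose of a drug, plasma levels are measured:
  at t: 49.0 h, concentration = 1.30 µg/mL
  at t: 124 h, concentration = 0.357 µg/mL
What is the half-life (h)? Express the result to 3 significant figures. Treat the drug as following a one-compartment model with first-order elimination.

k = ln(C₁/C₂) / (t₂ − t₁) = ln(1.30/0.357) / (124 − 49.0)
  = 1.292 / 75.00 = 0.01723 h⁻¹
t½ = ln2 / k = 0.693147 / 0.01723 = 40.23 h

40.2 h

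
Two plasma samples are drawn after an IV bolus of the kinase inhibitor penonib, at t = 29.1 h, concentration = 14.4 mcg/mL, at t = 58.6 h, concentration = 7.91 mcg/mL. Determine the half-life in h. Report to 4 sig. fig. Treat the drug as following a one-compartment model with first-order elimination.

34.13 h

k = ln(C₁/C₂) / (t₂ − t₁) = ln(14.4/7.91) / (58.6 − 29.1)
  = 0.5991 / 29.50 = 0.02031 h⁻¹
t½ = ln2 / k = 0.693147 / 0.02031 = 34.13 h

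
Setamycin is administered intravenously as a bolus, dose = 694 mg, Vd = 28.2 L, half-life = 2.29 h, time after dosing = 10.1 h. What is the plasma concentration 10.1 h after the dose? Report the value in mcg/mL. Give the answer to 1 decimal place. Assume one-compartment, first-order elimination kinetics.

C₀ = Dose / Vd = 694.0 / 28.2 = 24.61 mg/L
k = ln2 / t½ = 0.693147 / 2.29 = 0.3027 h⁻¹
C = C₀ · e^(−k·t) = 24.61 × e^(−0.3027 × 10.1)
  = 24.61 × 0.04702 = 1.157 mg/L
(1.157 mg/L = 1.157 mcg/mL)

1.2 mcg/mL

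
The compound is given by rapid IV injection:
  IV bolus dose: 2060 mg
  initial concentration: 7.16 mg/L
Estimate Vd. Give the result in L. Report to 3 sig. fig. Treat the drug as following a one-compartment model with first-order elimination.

288 L

Vd = Dose / C₀ = 2060 / 7.16 = 287.7 L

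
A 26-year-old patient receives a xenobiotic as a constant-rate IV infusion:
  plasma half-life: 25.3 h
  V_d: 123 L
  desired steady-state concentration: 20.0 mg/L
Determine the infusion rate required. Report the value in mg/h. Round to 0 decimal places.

k = ln2 / t½ = 0.693147 / 25.3 = 0.02740 h⁻¹
CL = k × Vd = 0.02740 × 123 = 3.370 L/h
At steady state, infusion rate R₀ = Css × CL = 20.0 × 3.370 = 67.40 mg/h

67 mg/h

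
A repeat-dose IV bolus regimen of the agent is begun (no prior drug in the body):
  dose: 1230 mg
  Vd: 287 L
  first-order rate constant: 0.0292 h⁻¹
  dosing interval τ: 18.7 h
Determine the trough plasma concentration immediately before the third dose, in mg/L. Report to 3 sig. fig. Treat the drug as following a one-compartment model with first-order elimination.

3.92 mg/L

C₀ per dose = Dose / Vd = 1230 / 287 = 4.286 mg/L
Fraction remaining after one interval: r = e^(−kτ) = e^(−0.02920 × 18.7) = 0.5792
Before dose 3, 2 doses have been given (aged 1τ, 2τ).
C_trough = C₀ × (r + r²) = 4.286 × (0.5792 + 0.3355) = 3.920 mg/L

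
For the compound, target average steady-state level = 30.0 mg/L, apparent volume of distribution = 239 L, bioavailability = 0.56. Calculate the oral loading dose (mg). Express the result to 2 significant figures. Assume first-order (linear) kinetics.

LD = Css × Vd / F = 30.0 × 239 / 0.56 = 12800 mg

13000 mg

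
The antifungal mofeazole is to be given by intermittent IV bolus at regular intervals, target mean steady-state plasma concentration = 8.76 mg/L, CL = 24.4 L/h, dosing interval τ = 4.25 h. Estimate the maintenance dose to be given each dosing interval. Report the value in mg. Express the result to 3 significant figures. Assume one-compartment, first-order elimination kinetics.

At steady state, Dose/τ = Css × CL.
Dose = Css × CL × τ = 8.76 × 24.40 × 4.25 = 908.4 mg

908 mg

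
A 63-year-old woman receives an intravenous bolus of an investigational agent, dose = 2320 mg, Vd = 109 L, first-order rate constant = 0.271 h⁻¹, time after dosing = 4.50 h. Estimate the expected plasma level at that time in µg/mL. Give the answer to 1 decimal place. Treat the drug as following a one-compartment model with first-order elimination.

6.3 µg/mL

C₀ = Dose / Vd = 2320 / 109 = 21.28 mg/L
C = C₀ · e^(−k·t) = 21.28 × e^(−0.2710 × 4.50)
  = 21.28 × 0.2954 = 6.286 mg/L
(6.286 mg/L = 6.286 µg/mL)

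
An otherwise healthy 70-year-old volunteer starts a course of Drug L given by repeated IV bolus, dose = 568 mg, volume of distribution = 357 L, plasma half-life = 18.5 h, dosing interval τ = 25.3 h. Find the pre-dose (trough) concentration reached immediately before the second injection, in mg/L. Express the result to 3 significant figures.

0.617 mg/L

C₀ per dose = Dose / Vd = 568 / 357 = 1.591 mg/L
k = ln2 / t½ = 0.693147 / 18.5 = 0.03747 h⁻¹
Fraction remaining after one interval: r = e^(−kτ) = e^(−0.03747 × 25.3) = 0.3875
Before dose 2, 1 dose has been given (aged 1τ).
C_trough = C₀ × r = 1.591 × 0.3875 = 0.6165 mg/L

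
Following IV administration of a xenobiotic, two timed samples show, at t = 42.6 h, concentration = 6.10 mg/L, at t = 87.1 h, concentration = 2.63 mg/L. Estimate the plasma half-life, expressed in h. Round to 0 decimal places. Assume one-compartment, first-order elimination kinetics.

37 h

k = ln(C₁/C₂) / (t₂ − t₁) = ln(6.10/2.63) / (87.1 − 42.6)
  = 0.8413 / 44.50 = 0.01891 h⁻¹
t½ = ln2 / k = 0.693147 / 0.01891 = 36.66 h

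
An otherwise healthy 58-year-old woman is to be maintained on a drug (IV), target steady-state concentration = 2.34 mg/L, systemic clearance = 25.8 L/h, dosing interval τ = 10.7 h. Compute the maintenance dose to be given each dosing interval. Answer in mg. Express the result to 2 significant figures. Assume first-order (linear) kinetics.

At steady state, Dose/τ = Css × CL.
Dose = Css × CL × τ = 2.34 × 25.80 × 10.7 = 646.0 mg

650 mg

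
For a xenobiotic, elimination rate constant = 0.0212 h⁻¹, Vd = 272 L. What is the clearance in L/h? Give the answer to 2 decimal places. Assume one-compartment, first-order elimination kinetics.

5.77 L/h

CL = k × Vd = 0.0212 × 272 = 5.766 L/h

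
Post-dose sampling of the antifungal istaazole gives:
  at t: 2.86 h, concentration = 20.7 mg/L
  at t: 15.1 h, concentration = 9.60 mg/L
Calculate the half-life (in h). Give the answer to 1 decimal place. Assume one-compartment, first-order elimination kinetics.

11.0 h

k = ln(C₁/C₂) / (t₂ − t₁) = ln(20.7/9.60) / (15.1 − 2.86)
  = 0.7684 / 12.24 = 0.06278 h⁻¹
t½ = ln2 / k = 0.693147 / 0.06278 = 11.04 h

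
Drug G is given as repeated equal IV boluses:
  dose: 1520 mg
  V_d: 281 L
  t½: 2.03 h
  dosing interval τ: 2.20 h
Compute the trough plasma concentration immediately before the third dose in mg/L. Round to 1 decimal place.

C₀ per dose = Dose / Vd = 1520 / 281 = 5.409 mg/L
k = ln2 / t½ = 0.693147 / 2.03 = 0.3415 h⁻¹
Fraction remaining after one interval: r = e^(−kτ) = e^(−0.3415 × 2.20) = 0.4718
Before dose 3, 2 doses have been given (aged 1τ, 2τ).
C_trough = C₀ × (r + r²) = 5.409 × (0.4718 + 0.2226) = 3.756 mg/L

3.8 mg/L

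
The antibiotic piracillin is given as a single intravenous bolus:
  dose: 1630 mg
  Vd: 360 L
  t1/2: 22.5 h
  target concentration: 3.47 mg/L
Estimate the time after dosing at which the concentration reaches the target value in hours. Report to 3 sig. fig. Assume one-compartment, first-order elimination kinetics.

8.64 h

C₀ = Dose / Vd = 1630 / 360 = 4.528 mg/L
k = ln2 / t½ = 0.693147 / 22.5 = 0.03081 h⁻¹
t = ln(C₀ / C) / k = ln(4.528 / 3.47) / 0.03081
  = ln(1.305) / 0.03081 = 0.2662 / 0.03081 = 8.640 h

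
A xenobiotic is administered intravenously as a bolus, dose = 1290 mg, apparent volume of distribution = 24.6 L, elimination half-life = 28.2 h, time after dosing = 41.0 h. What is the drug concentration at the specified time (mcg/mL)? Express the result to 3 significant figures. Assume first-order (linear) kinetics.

C₀ = Dose / Vd = 1290 / 24.6 = 52.44 mg/L
k = ln2 / t½ = 0.693147 / 28.2 = 0.02458 h⁻¹
C = C₀ · e^(−k·t) = 52.44 × e^(−0.02458 × 41.0)
  = 52.44 × 0.3650 = 19.14 mg/L
(19.14 mg/L = 19.14 mcg/mL)

19.1 mcg/mL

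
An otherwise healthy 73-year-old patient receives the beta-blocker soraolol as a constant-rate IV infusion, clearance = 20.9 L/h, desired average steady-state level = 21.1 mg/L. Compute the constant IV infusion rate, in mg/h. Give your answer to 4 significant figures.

441.0 mg/h

At steady state, infusion rate R₀ = Css × CL = 21.1 × 20.90 = 441.0 mg/h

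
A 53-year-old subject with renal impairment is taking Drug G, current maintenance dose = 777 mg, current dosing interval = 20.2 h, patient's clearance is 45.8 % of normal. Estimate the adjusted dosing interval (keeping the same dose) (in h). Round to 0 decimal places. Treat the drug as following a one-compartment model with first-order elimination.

To keep the same average steady-state level, dosing rate must scale with clearance.
CL ratio = 45.8 / 100 = 0.4580
New interval (same dose) = 20.2 / 0.4580 = 44.10 h

44 h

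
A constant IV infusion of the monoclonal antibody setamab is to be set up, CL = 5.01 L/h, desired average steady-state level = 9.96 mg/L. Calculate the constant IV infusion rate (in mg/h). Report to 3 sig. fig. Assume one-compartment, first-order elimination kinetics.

49.9 mg/h

At steady state, infusion rate R₀ = Css × CL = 9.96 × 5.010 = 49.90 mg/h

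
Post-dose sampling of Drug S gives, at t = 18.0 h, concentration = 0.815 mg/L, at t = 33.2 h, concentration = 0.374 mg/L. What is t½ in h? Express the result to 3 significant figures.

k = ln(C₁/C₂) / (t₂ − t₁) = ln(0.815/0.374) / (33.2 − 18.0)
  = 0.7789 / 15.20 = 0.05124 h⁻¹
t½ = ln2 / k = 0.693147 / 0.05124 = 13.53 h

13.5 h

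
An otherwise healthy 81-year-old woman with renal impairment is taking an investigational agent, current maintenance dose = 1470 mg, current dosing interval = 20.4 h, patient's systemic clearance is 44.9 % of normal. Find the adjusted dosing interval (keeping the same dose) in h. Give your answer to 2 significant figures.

To keep the same average steady-state level, dosing rate must scale with clearance.
CL ratio = 44.9 / 100 = 0.4490
New interval (same dose) = 20.4 / 0.4490 = 45.43 h

45 h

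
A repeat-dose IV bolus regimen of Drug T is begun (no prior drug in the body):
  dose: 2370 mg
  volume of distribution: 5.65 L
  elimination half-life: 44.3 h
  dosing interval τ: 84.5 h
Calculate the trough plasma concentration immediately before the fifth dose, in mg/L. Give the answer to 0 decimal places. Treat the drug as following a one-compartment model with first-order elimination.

152 mg/L

C₀ per dose = Dose / Vd = 2370 / 5.65 = 419.5 mg/L
k = ln2 / t½ = 0.693147 / 44.3 = 0.01565 h⁻¹
Fraction remaining after one interval: r = e^(−kτ) = e^(−0.01565 × 84.5) = 0.2665
Before dose 5, 4 doses have been given (aged 1τ, 2τ, 3τ, 4τ).
C_trough = C₀ × (r + r² + … + r^4) = C₀ × r(1−r^4)/(1−r)
        = 419.5 × 0.2665 × (1 − 0.005044) / (1 − 0.2665) = 151.6 mg/L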